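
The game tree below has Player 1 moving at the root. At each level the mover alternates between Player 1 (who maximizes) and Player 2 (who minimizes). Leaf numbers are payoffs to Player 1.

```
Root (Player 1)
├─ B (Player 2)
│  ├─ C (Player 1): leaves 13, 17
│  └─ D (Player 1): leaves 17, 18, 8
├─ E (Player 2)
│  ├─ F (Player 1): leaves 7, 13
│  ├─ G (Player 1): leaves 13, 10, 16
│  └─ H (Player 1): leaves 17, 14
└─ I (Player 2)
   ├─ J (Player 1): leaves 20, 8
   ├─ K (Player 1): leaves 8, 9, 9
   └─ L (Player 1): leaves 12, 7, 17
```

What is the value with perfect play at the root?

C (Player 1): max(13, 17) = 17
D (Player 1): max(17, 18, 8) = 18
B (Player 2): min(17, 18) = 17
F (Player 1): max(7, 13) = 13
G (Player 1): max(13, 10, 16) = 16
H (Player 1): max(17, 14) = 17
E (Player 2): min(13, 16, 17) = 13
J (Player 1): max(20, 8) = 20
K (Player 1): max(8, 9, 9) = 9
L (Player 1): max(12, 7, 17) = 17
I (Player 2): min(20, 9, 17) = 9
Root (Player 1): max(17, 13, 9) = 17

17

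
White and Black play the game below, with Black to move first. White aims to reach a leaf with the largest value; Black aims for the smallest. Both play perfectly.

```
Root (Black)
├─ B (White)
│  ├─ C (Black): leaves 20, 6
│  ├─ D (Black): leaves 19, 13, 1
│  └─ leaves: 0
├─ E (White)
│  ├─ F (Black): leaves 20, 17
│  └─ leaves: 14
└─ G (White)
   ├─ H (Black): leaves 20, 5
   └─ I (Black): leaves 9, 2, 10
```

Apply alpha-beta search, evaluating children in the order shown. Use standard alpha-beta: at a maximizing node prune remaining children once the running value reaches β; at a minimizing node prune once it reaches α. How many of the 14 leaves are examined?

12

C [α=-∞,β=+∞]: v=6
D [α=6,β=+∞]: v=1
B [α=-∞,β=+∞]: v=6
F [α=-∞,β=6]: v=17
E [α=-∞,β=6]: v=17 after child 1 ≥ β → β-cutoff, skip 1
H [α=-∞,β=6]: v=5
I [α=5,β=6]: v=2 after child 2 ≤ α → α-cutoff, skip 1
G [α=-∞,β=6]: v=5
Root [α=-∞,β=+∞]: v=5
Leaves evaluated: 12 of 14.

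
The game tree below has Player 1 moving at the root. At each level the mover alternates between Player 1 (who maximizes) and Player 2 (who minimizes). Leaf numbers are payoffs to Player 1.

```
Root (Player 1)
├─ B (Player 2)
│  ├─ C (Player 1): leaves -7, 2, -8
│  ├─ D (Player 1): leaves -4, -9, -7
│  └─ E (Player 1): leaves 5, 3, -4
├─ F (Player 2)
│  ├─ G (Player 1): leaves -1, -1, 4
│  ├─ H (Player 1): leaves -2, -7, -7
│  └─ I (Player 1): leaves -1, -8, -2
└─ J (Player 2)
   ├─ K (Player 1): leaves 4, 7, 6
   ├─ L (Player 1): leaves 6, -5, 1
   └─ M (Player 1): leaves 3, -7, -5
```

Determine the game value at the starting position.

C (Player 1): max(-7, 2, -8) = 2
D (Player 1): max(-4, -9, -7) = -4
E (Player 1): max(5, 3, -4) = 5
B (Player 2): min(2, -4, 5) = -4
G (Player 1): max(-1, -1, 4) = 4
H (Player 1): max(-2, -7, -7) = -2
I (Player 1): max(-1, -8, -2) = -1
F (Player 2): min(4, -2, -1) = -2
K (Player 1): max(4, 7, 6) = 7
L (Player 1): max(6, -5, 1) = 6
M (Player 1): max(3, -7, -5) = 3
J (Player 2): min(7, 6, 3) = 3
Root (Player 1): max(-4, -2, 3) = 3

3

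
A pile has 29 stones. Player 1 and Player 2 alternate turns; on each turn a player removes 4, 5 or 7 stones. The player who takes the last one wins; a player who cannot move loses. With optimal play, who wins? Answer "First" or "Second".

First

W/L table (W = player to move can force a win):
i:   0  1  2  3  4  5  6  7  8  9 10 11 12 13 14 15 16 17 18 19 20 21 22 23 24 25 26 27 28 29
     L  L  L  L  W  W  W  W  W  W  W  L  L  L  L  W  W  W  W  W  W  W  L  L  L  L  W  W  W  W
Position 29 is W, so the first player wins.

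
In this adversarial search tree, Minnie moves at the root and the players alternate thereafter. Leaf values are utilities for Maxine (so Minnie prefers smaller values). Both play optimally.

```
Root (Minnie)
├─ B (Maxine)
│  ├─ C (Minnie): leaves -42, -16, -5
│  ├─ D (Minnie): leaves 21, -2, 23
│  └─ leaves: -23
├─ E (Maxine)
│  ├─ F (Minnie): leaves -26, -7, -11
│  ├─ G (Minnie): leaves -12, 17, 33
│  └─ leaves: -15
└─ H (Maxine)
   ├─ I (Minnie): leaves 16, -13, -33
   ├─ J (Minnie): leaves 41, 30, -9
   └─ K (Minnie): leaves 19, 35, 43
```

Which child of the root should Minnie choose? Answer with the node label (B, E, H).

E

C (Minnie): min(-42, -16, -5) = -42
D (Minnie): min(21, -2, 23) = -2
B (Maxine): max(-42, -2, -23) = -2
F (Minnie): min(-26, -7, -11) = -26
G (Minnie): min(-12, 17, 33) = -12
E (Maxine): max(-26, -12, -15) = -12
I (Minnie): min(16, -13, -33) = -33
J (Minnie): min(41, 30, -9) = -9
K (Minnie): min(19, 35, 43) = 19
H (Maxine): max(-33, -9, 19) = 19
Root (Minnie): min(-2, -12, 19) = -12
Minnie picks the child with the lowest value: E (value -12).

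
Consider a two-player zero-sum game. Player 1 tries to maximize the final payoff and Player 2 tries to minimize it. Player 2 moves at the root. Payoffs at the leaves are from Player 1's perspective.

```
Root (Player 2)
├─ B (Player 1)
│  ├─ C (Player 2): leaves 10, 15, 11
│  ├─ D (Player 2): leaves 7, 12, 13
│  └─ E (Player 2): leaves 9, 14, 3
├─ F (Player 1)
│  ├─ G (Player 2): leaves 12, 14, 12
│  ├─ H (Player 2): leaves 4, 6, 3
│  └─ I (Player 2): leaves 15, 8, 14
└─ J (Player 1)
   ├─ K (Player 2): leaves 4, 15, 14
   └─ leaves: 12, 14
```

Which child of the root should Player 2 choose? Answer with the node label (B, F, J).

C (Player 2): min(10, 15, 11) = 10
D (Player 2): min(7, 12, 13) = 7
E (Player 2): min(9, 14, 3) = 3
B (Player 1): max(10, 7, 3) = 10
G (Player 2): min(12, 14, 12) = 12
H (Player 2): min(4, 6, 3) = 3
I (Player 2): min(15, 8, 14) = 8
F (Player 1): max(12, 3, 8) = 12
K (Player 2): min(4, 15, 14) = 4
J (Player 1): max(4, 12, 14) = 14
Root (Player 2): min(10, 12, 14) = 10
Player 2 picks the child with the lowest value: B (value 10).

B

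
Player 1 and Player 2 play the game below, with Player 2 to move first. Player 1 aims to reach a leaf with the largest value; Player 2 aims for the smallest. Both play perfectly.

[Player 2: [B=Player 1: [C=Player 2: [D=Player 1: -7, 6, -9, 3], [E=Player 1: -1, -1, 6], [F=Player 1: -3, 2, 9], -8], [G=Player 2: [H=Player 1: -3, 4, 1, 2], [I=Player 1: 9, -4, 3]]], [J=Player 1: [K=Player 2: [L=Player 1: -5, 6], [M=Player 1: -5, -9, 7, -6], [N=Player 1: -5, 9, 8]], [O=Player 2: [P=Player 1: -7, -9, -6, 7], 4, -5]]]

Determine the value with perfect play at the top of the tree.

4

D (Player 1): max(-7, 6, -9, 3) = 6
E (Player 1): max(-1, -1, 6) = 6
F (Player 1): max(-3, 2, 9) = 9
C (Player 2): min(6, 6, 9, -8) = -8
H (Player 1): max(-3, 4, 1, 2) = 4
I (Player 1): max(9, -4, 3) = 9
G (Player 2): min(4, 9) = 4
B (Player 1): max(-8, 4) = 4
L (Player 1): max(-5, 6) = 6
M (Player 1): max(-5, -9, 7, -6) = 7
N (Player 1): max(-5, 9, 8) = 9
K (Player 2): min(6, 7, 9) = 6
P (Player 1): max(-7, -9, -6, 7) = 7
O (Player 2): min(7, 4, -5) = -5
J (Player 1): max(6, -5) = 6
Root (Player 2): min(4, 6) = 4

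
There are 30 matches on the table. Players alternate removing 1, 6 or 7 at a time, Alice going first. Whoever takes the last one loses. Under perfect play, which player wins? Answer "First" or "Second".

Mark each pile size as W (mover wins) or L (mover loses):
i:   0  1  2  3  4  5  6  7  8  9 10 11 12 13 14 15 16 17 18 19 20 21 22 23 24 25 26 27 28 29 30
     W  L  W  L  W  L  W  W  W  W  W  W  W  L  W  L  W  L  W  W  W  W  W  W  W  L  W  L  W  L  W
Position 30 is W, so the first player wins.

First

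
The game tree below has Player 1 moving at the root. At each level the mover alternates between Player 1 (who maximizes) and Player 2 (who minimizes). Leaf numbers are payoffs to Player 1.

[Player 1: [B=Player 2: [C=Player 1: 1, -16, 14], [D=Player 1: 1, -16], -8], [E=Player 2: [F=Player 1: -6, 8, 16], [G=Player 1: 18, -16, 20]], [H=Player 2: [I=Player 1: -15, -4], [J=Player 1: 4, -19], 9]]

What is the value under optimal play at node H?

-4

I: max(-15, -4) = -4
J: max(4, -19) = 4
H: min(-4, 4, 9) = -4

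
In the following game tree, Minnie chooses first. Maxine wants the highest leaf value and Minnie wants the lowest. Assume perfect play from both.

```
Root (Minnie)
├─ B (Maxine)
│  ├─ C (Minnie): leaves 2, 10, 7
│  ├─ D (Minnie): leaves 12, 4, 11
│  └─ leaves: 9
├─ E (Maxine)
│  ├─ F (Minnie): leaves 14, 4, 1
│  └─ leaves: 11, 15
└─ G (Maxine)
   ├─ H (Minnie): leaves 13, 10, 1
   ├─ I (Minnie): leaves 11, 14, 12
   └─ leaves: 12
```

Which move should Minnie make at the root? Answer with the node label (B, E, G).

C (Minnie): min(2, 10, 7) = 2
D (Minnie): min(12, 4, 11) = 4
B (Maxine): max(2, 4, 9) = 9
F (Minnie): min(14, 4, 1) = 1
E (Maxine): max(1, 11, 15) = 15
H (Minnie): min(13, 10, 1) = 1
I (Minnie): min(11, 14, 12) = 11
G (Maxine): max(1, 11, 12) = 12
Root (Minnie): min(9, 15, 12) = 9
Minnie picks the child with the lowest value: B (value 9).

B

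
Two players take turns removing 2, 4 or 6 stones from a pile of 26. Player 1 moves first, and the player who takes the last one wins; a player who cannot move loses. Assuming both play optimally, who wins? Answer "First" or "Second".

Positions where the player to move wins (W) vs loses (L):
i:   0  1  2  3  4  5  6  7  8  9 10 11 12 13 14 15 16 17 18 19 20 21 22 23 24 25 26
     L  L  W  W  W  W  W  W  L  L  W  W  W  W  W  W  L  L  W  W  W  W  W  W  L  L  W
Position 26 is W, so the first player wins.

First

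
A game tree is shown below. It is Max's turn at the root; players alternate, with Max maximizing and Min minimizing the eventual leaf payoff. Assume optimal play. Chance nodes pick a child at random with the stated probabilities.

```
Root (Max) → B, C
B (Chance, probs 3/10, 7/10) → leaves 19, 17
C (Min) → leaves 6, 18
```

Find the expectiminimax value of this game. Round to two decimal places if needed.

B (Chance): 3/10·19 + 7/10·17 = 17.6
C (Min): min(6, 18) = 6
Root (Max): max(17.6, 6) = 17.6

17.6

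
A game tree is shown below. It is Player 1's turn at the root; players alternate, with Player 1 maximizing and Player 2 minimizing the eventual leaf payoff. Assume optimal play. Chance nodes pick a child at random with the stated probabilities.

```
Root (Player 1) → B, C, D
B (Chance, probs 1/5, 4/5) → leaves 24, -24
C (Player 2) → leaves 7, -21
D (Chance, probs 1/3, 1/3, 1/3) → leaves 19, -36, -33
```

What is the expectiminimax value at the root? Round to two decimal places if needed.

-14.4

B (Chance): 1/5·24 + 4/5·-24 = -14.4
C (Player 2): min(7, -21) = -21
D (Chance): 1/3·19 + 1/3·-36 + 1/3·-33 = -16.67
Root (Player 1): max(-14.4, -21, -16.67) = -14.4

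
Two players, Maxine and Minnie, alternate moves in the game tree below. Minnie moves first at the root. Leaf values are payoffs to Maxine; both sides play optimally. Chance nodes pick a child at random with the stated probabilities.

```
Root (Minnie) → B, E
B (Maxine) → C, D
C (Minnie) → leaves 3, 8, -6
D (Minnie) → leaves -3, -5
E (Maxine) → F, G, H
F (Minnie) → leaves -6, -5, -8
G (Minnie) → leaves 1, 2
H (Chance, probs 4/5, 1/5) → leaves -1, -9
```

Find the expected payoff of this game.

C (Minnie): min(3, 8, -6) = -6
D (Minnie): min(-3, -5) = -5
B (Maxine): max(-6, -5) = -5
F (Minnie): min(-6, -5, -8) = -8
G (Minnie): min(1, 2) = 1
H (Chance): 4/5·-1 + 1/5·-9 = -2.6
E (Maxine): max(-8, 1, -2.6) = 1
Root (Minnie): min(-5, 1) = -5

-5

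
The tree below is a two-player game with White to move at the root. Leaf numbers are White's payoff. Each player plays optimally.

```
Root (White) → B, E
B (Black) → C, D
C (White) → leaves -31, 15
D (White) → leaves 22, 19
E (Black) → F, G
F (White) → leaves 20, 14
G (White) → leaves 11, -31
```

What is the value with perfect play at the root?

15

C (White): max(-31, 15) = 15
D (White): max(22, 19) = 22
B (Black): min(15, 22) = 15
F (White): max(20, 14) = 20
G (White): max(11, -31) = 11
E (Black): min(20, 11) = 11
Root (White): max(15, 11) = 15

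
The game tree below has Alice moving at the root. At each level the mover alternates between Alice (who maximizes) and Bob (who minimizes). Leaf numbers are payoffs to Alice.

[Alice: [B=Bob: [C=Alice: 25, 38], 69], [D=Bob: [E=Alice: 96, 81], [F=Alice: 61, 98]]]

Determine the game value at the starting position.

C (Alice): max(25, 38) = 38
B (Bob): min(38, 69) = 38
E (Alice): max(96, 81) = 96
F (Alice): max(61, 98) = 98
D (Bob): min(96, 98) = 96
Root (Alice): max(38, 96) = 96

96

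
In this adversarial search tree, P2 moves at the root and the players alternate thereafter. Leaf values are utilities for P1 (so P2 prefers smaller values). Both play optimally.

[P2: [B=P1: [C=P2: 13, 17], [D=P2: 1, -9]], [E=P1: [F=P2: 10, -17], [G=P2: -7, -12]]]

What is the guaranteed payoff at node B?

C: min(13, 17) = 13
D: min(1, -9) = -9
B: max(13, -9) = 13

13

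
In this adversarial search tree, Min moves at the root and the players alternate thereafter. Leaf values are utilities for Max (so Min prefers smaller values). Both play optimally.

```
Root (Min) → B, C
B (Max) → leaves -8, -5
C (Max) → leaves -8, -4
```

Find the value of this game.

-5

B (Max): max(-8, -5) = -5
C (Max): max(-8, -4) = -4
Root (Min): min(-5, -4) = -5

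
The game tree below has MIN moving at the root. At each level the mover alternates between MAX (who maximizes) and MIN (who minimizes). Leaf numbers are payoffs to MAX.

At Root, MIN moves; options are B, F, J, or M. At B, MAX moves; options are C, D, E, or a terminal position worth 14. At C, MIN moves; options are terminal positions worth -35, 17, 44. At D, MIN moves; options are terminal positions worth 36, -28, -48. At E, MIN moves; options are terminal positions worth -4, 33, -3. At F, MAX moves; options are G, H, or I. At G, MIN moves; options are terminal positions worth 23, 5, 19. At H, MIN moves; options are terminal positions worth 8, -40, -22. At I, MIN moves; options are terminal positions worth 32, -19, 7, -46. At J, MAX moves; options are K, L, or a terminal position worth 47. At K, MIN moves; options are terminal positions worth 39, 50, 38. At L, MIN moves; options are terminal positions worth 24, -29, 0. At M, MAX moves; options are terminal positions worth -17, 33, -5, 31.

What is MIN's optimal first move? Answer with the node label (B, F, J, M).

C (MIN): min(-35, 17, 44) = -35
D (MIN): min(36, -28, -48) = -48
E (MIN): min(-4, 33, -3) = -4
B (MAX): max(-35, -48, -4, 14) = 14
G (MIN): min(23, 5, 19) = 5
H (MIN): min(8, -40, -22) = -40
I (MIN): min(32, -19, 7, -46) = -46
F (MAX): max(5, -40, -46) = 5
K (MIN): min(39, 50, 38) = 38
L (MIN): min(24, -29, 0) = -29
J (MAX): max(38, -29, 47) = 47
M (MAX): max(-17, 33, -5, 31) = 33
Root (MIN): min(14, 5, 47, 33) = 5
MIN picks the child with the lowest value: F (value 5).

F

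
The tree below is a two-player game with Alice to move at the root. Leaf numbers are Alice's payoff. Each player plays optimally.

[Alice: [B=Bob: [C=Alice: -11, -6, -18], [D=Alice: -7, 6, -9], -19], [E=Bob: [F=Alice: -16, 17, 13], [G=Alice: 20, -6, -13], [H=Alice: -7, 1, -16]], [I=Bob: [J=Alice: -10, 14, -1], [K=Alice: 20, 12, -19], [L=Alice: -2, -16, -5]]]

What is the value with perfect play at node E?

F: max(-16, 17, 13) = 17
G: max(20, -6, -13) = 20
H: max(-7, 1, -16) = 1
E: min(17, 20, 1) = 1

1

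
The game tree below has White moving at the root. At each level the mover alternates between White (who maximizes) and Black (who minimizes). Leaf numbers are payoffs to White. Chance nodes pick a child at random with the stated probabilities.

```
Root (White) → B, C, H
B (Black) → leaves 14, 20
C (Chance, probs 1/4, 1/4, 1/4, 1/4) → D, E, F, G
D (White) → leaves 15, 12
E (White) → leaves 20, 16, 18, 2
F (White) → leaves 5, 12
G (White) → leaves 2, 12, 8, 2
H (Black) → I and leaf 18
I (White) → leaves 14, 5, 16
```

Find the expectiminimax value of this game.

16

B (Black): min(14, 20) = 14
D (White): max(15, 12) = 15
E (White): max(20, 16, 18, 2) = 20
F (White): max(5, 12) = 12
G (White): max(2, 12, 8, 2) = 12
C (Chance): 1/4·15 + 1/4·20 + 1/4·12 + 1/4·12 = 14.75
I (White): max(14, 5, 16) = 16
H (Black): min(16, 18) = 16
Root (White): max(14, 14.75, 16) = 16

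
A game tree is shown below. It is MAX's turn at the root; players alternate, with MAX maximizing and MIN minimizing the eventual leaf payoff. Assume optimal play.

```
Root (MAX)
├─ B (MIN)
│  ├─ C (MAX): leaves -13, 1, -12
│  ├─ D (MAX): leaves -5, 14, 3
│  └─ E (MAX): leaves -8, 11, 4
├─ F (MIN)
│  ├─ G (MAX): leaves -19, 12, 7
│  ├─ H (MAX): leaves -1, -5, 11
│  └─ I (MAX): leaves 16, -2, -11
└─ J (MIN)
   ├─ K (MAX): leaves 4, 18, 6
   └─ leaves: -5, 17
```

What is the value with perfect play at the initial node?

11

C (MAX): max(-13, 1, -12) = 1
D (MAX): max(-5, 14, 3) = 14
E (MAX): max(-8, 11, 4) = 11
B (MIN): min(1, 14, 11) = 1
G (MAX): max(-19, 12, 7) = 12
H (MAX): max(-1, -5, 11) = 11
I (MAX): max(16, -2, -11) = 16
F (MIN): min(12, 11, 16) = 11
K (MAX): max(4, 18, 6) = 18
J (MIN): min(18, -5, 17) = -5
Root (MAX): max(1, 11, -5) = 11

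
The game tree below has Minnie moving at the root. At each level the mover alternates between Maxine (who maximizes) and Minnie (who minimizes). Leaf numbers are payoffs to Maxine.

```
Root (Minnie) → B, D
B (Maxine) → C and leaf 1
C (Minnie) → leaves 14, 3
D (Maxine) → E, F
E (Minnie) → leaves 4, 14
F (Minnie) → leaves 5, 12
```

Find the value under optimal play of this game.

C (Minnie): min(14, 3) = 3
B (Maxine): max(3, 1) = 3
E (Minnie): min(4, 14) = 4
F (Minnie): min(5, 12) = 5
D (Maxine): max(4, 5) = 5
Root (Minnie): min(3, 5) = 3

3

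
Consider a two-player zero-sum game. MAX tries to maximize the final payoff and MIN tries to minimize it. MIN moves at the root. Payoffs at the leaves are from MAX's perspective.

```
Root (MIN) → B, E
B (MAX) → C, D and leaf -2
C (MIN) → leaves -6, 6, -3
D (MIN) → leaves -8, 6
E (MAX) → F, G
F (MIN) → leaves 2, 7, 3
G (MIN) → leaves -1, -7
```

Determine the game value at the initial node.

C (MIN): min(-6, 6, -3) = -6
D (MIN): min(-8, 6) = -8
B (MAX): max(-6, -8, -2) = -2
F (MIN): min(2, 7, 3) = 2
G (MIN): min(-1, -7) = -7
E (MAX): max(2, -7) = 2
Root (MIN): min(-2, 2) = -2

-2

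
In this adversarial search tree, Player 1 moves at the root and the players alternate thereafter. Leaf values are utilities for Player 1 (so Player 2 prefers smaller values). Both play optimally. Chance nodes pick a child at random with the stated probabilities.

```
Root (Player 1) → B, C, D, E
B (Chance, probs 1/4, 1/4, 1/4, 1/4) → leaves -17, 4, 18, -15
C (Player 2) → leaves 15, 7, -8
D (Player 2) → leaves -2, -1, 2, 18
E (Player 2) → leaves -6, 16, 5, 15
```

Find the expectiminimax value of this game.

B (Chance): 1/4·-17 + 1/4·4 + 1/4·18 + 1/4·-15 = -2.5
C (Player 2): min(15, 7, -8) = -8
D (Player 2): min(-2, -1, 2, 18) = -2
E (Player 2): min(-6, 16, 5, 15) = -6
Root (Player 1): max(-2.5, -8, -2, -6) = -2

-2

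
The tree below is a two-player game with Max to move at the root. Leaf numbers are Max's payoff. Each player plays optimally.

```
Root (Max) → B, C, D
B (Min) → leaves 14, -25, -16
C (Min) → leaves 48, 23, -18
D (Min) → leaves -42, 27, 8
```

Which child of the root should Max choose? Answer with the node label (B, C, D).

C

B (Min): min(14, -25, -16) = -25
C (Min): min(48, 23, -18) = -18
D (Min): min(-42, 27, 8) = -42
Root (Max): max(-25, -18, -42) = -18
Max picks the child with the highest value: C (value -18).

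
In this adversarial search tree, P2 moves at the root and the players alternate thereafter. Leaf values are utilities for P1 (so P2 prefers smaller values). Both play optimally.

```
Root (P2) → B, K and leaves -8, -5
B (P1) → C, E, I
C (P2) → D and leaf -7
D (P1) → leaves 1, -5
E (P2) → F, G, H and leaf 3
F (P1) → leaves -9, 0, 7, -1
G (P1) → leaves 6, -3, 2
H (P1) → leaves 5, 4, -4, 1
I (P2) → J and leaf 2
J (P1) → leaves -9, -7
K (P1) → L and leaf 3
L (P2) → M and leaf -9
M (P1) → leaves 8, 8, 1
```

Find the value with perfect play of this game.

D (P1): max(1, -5) = 1
C (P2): min(1, -7) = -7
F (P1): max(-9, 0, 7, -1) = 7
G (P1): max(6, -3, 2) = 6
H (P1): max(5, 4, -4, 1) = 5
E (P2): min(7, 6, 5, 3) = 3
J (P1): max(-9, -7) = -7
I (P2): min(-7, 2) = -7
B (P1): max(-7, 3, -7) = 3
M (P1): max(8, 8, 1) = 8
L (P2): min(8, -9) = -9
K (P1): max(-9, 3) = 3
Root (P2): min(3, 3, -8, -5) = -8

-8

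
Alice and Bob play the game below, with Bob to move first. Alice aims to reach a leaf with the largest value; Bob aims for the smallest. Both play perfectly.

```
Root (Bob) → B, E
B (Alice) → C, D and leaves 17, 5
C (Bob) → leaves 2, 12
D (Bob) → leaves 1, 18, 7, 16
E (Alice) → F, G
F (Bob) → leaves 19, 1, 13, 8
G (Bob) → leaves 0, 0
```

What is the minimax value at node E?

1

F: min(19, 1, 13, 8) = 1
G: min(0, 0) = 0
E: max(1, 0) = 1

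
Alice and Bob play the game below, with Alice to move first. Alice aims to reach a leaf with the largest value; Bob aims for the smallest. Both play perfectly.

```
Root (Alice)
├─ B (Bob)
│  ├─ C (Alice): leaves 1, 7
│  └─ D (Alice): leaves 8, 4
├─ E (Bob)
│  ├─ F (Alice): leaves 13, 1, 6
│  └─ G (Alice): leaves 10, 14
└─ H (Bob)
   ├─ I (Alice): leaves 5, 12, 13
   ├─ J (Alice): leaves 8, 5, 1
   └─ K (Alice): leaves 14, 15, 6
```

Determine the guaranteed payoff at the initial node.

C (Alice): max(1, 7) = 7
D (Alice): max(8, 4) = 8
B (Bob): min(7, 8) = 7
F (Alice): max(13, 1, 6) = 13
G (Alice): max(10, 14) = 14
E (Bob): min(13, 14) = 13
I (Alice): max(5, 12, 13) = 13
J (Alice): max(8, 5, 1) = 8
K (Alice): max(14, 15, 6) = 15
H (Bob): min(13, 8, 15) = 8
Root (Alice): max(7, 13, 8) = 13

13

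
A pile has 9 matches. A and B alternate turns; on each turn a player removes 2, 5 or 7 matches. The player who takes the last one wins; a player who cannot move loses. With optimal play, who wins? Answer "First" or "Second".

First

W/L table (W = player to move can force a win):
i:   0  1  2  3  4  5  6  7  8  9
     L  L  W  W  L  W  W  W  W  W
Position 9 is W, so the first player wins.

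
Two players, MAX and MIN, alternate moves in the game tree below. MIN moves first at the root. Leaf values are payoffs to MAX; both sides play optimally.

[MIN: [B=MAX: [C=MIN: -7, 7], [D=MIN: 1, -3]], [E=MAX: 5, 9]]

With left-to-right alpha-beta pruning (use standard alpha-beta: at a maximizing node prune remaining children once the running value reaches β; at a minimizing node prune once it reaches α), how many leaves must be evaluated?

C [α=-∞,β=+∞]: v=-7
D [α=-7,β=+∞]: v=-3
B [α=-∞,β=+∞]: v=-3
E [α=-∞,β=-3]: v=5 after child 1 ≥ β → β-cutoff, skip 1
Root [α=-∞,β=+∞]: v=-3
Leaves evaluated: 5 of 6.

5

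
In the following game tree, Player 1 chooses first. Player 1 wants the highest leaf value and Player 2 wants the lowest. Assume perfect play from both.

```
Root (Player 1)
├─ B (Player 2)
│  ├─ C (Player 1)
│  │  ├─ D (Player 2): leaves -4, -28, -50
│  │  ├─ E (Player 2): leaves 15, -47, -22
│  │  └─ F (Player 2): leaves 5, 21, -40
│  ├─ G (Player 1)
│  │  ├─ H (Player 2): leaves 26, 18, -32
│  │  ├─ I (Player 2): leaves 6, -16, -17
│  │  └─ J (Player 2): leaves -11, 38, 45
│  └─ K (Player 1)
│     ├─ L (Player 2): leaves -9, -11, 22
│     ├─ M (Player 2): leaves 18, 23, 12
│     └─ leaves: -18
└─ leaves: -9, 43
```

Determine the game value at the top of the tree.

D (Player 2): min(-4, -28, -50) = -50
E (Player 2): min(15, -47, -22) = -47
F (Player 2): min(5, 21, -40) = -40
C (Player 1): max(-50, -47, -40) = -40
H (Player 2): min(26, 18, -32) = -32
I (Player 2): min(6, -16, -17) = -17
J (Player 2): min(-11, 38, 45) = -11
G (Player 1): max(-32, -17, -11) = -11
L (Player 2): min(-9, -11, 22) = -11
M (Player 2): min(18, 23, 12) = 12
K (Player 1): max(-11, 12, -18) = 12
B (Player 2): min(-40, -11, 12) = -40
Root (Player 1): max(-40, -9, 43) = 43

43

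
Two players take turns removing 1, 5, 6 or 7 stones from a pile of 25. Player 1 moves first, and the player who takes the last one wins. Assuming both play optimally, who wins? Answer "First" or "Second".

W/L table (W = player to move can force a win):
i:   0  1  2  3  4  5  6  7  8  9 10 11 12 13 14 15 16 17 18 19 20 21 22 23 24 25
     L  W  L  W  L  W  W  W  W  W  W  W  L  W  L  W  L  W  W  W  W  W  W  W  L  W
Position 25 is W, so the first player wins.

First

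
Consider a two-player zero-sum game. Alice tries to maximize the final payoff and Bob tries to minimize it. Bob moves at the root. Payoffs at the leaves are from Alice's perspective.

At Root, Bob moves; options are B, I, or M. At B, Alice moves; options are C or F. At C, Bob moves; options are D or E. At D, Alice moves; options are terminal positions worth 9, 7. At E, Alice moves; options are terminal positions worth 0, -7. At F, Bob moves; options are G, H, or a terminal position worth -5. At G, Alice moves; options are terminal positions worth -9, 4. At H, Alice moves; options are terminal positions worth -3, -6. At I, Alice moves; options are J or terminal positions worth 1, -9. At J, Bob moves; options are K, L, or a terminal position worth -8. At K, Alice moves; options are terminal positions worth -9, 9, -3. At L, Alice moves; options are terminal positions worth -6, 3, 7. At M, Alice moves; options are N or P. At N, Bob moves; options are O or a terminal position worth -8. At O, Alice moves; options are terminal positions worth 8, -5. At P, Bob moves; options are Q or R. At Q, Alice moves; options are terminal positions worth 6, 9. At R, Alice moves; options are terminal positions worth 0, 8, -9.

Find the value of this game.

0

D (Alice): max(9, 7) = 9
E (Alice): max(0, -7) = 0
C (Bob): min(9, 0) = 0
G (Alice): max(-9, 4) = 4
H (Alice): max(-3, -6) = -3
F (Bob): min(4, -3, -5) = -5
B (Alice): max(0, -5) = 0
K (Alice): max(-9, 9, -3) = 9
L (Alice): max(-6, 3, 7) = 7
J (Bob): min(9, 7, -8) = -8
I (Alice): max(-8, 1, -9) = 1
O (Alice): max(8, -5) = 8
N (Bob): min(8, -8) = -8
Q (Alice): max(6, 9) = 9
R (Alice): max(0, 8, -9) = 8
P (Bob): min(9, 8) = 8
M (Alice): max(-8, 8) = 8
Root (Bob): min(0, 1, 8) = 0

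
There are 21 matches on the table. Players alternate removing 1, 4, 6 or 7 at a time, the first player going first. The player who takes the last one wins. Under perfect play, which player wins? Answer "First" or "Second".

i:   0  1  2  3  4  5  6  7  8  9 10 11 12 13 14 15 16 17 18 19 20 21
     L  W  L  W  W  L  W  W  W  W  L  W  W  L  W  L  W  W  L  W  W  W
Position 21 is W, so the first player wins.

First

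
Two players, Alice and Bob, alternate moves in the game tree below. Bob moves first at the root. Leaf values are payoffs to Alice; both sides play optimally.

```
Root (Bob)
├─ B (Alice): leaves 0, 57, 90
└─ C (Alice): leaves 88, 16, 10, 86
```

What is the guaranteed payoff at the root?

88

B (Alice): max(0, 57, 90) = 90
C (Alice): max(88, 16, 10, 86) = 88
Root (Bob): min(90, 88) = 88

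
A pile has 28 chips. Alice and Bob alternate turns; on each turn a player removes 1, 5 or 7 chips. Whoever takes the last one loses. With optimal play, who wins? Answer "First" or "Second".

First

Positions where the player to move wins (W) vs loses (L):
i:   0  1  2  3  4  5  6  7  8  9 10 11 12 13 14 15 16 17 18 19 20 21 22 23 24 25 26 27 28
     W  L  W  L  W  L  W  L  W  L  W  L  W  L  W  L  W  L  W  L  W  L  W  L  W  L  W  L  W
Position 28 is W, so the first player wins.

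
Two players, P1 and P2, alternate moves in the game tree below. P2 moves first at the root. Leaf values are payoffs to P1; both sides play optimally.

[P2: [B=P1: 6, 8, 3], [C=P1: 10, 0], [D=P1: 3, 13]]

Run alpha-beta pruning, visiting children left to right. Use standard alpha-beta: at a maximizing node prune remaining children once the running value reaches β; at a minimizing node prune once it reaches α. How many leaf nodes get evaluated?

6

B [α=-∞,β=+∞]: v=8
C [α=-∞,β=8]: v=10 after child 1 ≥ β → β-cutoff, skip 1
D [α=-∞,β=8]: v=13
Root [α=-∞,β=+∞]: v=8
Leaves evaluated: 6 of 7.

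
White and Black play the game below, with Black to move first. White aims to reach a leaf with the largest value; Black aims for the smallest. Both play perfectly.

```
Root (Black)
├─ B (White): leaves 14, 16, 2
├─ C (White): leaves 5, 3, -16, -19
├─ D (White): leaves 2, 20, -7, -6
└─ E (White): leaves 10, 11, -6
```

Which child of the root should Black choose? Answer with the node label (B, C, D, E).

B (White): max(14, 16, 2) = 16
C (White): max(5, 3, -16, -19) = 5
D (White): max(2, 20, -7, -6) = 20
E (White): max(10, 11, -6) = 11
Root (Black): min(16, 5, 20, 11) = 5
Black picks the child with the lowest value: C (value 5).

C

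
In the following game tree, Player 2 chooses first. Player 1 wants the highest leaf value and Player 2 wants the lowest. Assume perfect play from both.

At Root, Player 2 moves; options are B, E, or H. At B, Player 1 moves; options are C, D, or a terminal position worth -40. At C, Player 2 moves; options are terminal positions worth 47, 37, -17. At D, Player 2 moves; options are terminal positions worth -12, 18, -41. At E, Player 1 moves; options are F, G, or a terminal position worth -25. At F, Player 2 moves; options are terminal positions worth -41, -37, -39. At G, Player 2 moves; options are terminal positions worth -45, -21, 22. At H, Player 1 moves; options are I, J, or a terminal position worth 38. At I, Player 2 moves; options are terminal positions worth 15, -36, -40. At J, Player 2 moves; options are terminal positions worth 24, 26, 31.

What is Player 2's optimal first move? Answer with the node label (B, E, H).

C (Player 2): min(47, 37, -17) = -17
D (Player 2): min(-12, 18, -41) = -41
B (Player 1): max(-17, -41, -40) = -17
F (Player 2): min(-41, -37, -39) = -41
G (Player 2): min(-45, -21, 22) = -45
E (Player 1): max(-41, -45, -25) = -25
I (Player 2): min(15, -36, -40) = -40
J (Player 2): min(24, 26, 31) = 24
H (Player 1): max(-40, 24, 38) = 38
Root (Player 2): min(-17, -25, 38) = -25
Player 2 picks the child with the lowest value: E (value -25).

E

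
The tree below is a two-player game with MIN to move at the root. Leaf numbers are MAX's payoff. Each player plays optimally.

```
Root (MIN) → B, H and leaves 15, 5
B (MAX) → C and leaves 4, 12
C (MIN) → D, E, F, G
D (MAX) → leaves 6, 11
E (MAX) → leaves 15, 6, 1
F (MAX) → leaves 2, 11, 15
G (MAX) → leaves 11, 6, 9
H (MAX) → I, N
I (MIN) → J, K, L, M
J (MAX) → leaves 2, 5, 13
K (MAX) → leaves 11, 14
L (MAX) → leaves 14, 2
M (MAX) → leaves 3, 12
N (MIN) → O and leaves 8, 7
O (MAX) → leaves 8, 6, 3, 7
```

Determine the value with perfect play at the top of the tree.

D (MAX): max(6, 11) = 11
E (MAX): max(15, 6, 1) = 15
F (MAX): max(2, 11, 15) = 15
G (MAX): max(11, 6, 9) = 11
C (MIN): min(11, 15, 15, 11) = 11
B (MAX): max(11, 4, 12) = 12
J (MAX): max(2, 5, 13) = 13
K (MAX): max(11, 14) = 14
L (MAX): max(14, 2) = 14
M (MAX): max(3, 12) = 12
I (MIN): min(13, 14, 14, 12) = 12
O (MAX): max(8, 6, 3, 7) = 8
N (MIN): min(8, 8, 7) = 7
H (MAX): max(12, 7) = 12
Root (MIN): min(12, 12, 15, 5) = 5

5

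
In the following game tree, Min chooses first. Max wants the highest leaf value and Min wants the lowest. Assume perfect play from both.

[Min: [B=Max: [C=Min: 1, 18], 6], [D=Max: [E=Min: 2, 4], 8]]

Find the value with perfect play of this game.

C (Min): min(1, 18) = 1
B (Max): max(1, 6) = 6
E (Min): min(2, 4) = 2
D (Max): max(2, 8) = 8
Root (Min): min(6, 8) = 6

6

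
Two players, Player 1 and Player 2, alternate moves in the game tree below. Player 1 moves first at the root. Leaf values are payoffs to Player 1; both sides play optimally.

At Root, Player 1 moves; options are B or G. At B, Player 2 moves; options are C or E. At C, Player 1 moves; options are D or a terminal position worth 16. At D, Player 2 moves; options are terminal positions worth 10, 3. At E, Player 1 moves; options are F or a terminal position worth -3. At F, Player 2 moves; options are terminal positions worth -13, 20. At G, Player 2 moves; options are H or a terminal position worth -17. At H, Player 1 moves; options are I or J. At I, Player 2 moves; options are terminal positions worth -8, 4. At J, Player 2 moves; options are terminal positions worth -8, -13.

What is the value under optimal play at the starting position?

-3

D (Player 2): min(10, 3) = 3
C (Player 1): max(3, 16) = 16
F (Player 2): min(-13, 20) = -13
E (Player 1): max(-13, -3) = -3
B (Player 2): min(16, -3) = -3
I (Player 2): min(-8, 4) = -8
J (Player 2): min(-8, -13) = -13
H (Player 1): max(-8, -13) = -8
G (Player 2): min(-8, -17) = -17
Root (Player 1): max(-3, -17) = -3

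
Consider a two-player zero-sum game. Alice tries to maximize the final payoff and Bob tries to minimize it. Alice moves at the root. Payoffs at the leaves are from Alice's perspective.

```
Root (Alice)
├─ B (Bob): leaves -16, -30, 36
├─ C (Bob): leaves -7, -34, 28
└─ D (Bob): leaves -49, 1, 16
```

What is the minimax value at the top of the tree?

-30

B (Bob): min(-16, -30, 36) = -30
C (Bob): min(-7, -34, 28) = -34
D (Bob): min(-49, 1, 16) = -49
Root (Alice): max(-30, -34, -49) = -30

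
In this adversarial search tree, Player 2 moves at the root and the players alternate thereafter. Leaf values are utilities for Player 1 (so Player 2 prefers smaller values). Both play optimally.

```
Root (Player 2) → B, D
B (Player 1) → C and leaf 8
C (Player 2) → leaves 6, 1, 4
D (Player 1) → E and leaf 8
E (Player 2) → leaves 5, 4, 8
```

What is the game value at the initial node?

8

C (Player 2): min(6, 1, 4) = 1
B (Player 1): max(1, 8) = 8
E (Player 2): min(5, 4, 8) = 4
D (Player 1): max(4, 8) = 8
Root (Player 2): min(8, 8) = 8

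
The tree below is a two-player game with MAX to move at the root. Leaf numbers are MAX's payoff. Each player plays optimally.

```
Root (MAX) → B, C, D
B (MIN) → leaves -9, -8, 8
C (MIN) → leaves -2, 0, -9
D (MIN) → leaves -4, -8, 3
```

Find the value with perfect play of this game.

-8

B (MIN): min(-9, -8, 8) = -9
C (MIN): min(-2, 0, -9) = -9
D (MIN): min(-4, -8, 3) = -8
Root (MAX): max(-9, -9, -8) = -8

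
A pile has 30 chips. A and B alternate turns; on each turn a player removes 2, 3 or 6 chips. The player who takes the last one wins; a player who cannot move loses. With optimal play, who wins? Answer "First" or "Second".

First

i:   0  1  2  3  4  5  6  7  8  9 10 11 12 13 14 15 16 17 18 19 20 21 22 23 24 25 26 27 28 29 30
     L  L  W  W  W  L  W  W  W  L  L  W  W  W  L  W  W  W  L  L  W  W  W  L  W  W  W  L  L  W  W
Position 30 is W, so the first player wins.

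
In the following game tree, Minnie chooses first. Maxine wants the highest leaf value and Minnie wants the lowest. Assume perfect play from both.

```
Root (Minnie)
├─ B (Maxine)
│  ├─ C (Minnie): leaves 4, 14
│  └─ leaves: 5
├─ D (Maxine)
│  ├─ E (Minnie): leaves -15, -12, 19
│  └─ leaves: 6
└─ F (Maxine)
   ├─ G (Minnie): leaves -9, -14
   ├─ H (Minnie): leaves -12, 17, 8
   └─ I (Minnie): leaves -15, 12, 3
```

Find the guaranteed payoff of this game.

C (Minnie): min(4, 14) = 4
B (Maxine): max(4, 5) = 5
E (Minnie): min(-15, -12, 19) = -15
D (Maxine): max(-15, 6) = 6
G (Minnie): min(-9, -14) = -14
H (Minnie): min(-12, 17, 8) = -12
I (Minnie): min(-15, 12, 3) = -15
F (Maxine): max(-14, -12, -15) = -12
Root (Minnie): min(5, 6, -12) = -12

-12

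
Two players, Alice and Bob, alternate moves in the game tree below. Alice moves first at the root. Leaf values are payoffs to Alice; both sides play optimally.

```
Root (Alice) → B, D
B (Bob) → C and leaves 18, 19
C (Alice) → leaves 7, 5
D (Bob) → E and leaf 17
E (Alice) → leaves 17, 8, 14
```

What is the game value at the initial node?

C (Alice): max(7, 5) = 7
B (Bob): min(7, 18, 19) = 7
E (Alice): max(17, 8, 14) = 17
D (Bob): min(17, 17) = 17
Root (Alice): max(7, 17) = 17

17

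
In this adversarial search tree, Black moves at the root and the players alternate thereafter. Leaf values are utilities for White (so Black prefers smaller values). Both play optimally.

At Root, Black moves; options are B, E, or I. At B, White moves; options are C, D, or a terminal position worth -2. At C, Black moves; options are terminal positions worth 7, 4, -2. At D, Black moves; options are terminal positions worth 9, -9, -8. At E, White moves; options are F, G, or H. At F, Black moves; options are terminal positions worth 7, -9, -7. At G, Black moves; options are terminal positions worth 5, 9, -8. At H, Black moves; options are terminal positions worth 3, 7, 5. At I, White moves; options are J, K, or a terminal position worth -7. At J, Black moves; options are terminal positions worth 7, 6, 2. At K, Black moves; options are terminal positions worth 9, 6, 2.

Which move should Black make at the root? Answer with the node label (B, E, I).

B

C (Black): min(7, 4, -2) = -2
D (Black): min(9, -9, -8) = -9
B (White): max(-2, -9, -2) = -2
F (Black): min(7, -9, -7) = -9
G (Black): min(5, 9, -8) = -8
H (Black): min(3, 7, 5) = 3
E (White): max(-9, -8, 3) = 3
J (Black): min(7, 6, 2) = 2
K (Black): min(9, 6, 2) = 2
I (White): max(2, 2, -7) = 2
Root (Black): min(-2, 3, 2) = -2
Black picks the child with the lowest value: B (value -2).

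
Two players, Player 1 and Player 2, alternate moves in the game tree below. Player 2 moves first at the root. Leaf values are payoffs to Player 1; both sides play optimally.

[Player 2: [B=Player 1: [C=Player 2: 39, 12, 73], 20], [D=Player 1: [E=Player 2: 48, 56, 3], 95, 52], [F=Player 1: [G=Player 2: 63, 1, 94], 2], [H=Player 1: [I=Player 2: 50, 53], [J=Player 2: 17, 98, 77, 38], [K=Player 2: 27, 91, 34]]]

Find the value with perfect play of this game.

2

C (Player 2): min(39, 12, 73) = 12
B (Player 1): max(12, 20) = 20
E (Player 2): min(48, 56, 3) = 3
D (Player 1): max(3, 95, 52) = 95
G (Player 2): min(63, 1, 94) = 1
F (Player 1): max(1, 2) = 2
I (Player 2): min(50, 53) = 50
J (Player 2): min(17, 98, 77, 38) = 17
K (Player 2): min(27, 91, 34) = 27
H (Player 1): max(50, 17, 27) = 50
Root (Player 2): min(20, 95, 2, 50) = 2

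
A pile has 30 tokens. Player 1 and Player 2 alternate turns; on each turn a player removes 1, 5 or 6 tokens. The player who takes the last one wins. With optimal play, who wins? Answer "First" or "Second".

Compute winning (W) and losing (L) positions by backward induction:
i:   0  1  2  3  4  5  6  7  8  9 10 11 12 13 14 15 16 17 18 19 20 21 22 23 24 25 26 27 28 29 30
     L  W  L  W  L  W  W  W  W  W  W  L  W  L  W  L  W  W  W  W  W  W  L  W  L  W  L  W  W  W  W
Position 30 is W, so the first player wins.

First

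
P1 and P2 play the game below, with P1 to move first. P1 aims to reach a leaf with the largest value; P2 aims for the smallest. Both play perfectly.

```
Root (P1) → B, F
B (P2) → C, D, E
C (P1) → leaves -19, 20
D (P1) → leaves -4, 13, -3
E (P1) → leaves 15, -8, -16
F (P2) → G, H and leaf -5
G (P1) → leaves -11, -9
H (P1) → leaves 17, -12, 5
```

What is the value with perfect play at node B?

C: max(-19, 20) = 20
D: max(-4, 13, -3) = 13
E: max(15, -8, -16) = 15
B: min(20, 13, 15) = 13

13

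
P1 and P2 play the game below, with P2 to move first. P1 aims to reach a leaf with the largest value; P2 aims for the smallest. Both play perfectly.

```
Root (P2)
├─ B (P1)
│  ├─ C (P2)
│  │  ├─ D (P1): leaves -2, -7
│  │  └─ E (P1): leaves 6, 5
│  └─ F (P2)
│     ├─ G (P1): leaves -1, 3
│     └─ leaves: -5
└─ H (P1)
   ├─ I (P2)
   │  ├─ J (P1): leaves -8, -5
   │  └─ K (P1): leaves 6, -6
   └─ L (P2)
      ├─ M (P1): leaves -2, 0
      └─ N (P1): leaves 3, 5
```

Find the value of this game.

D (P1): max(-2, -7) = -2
E (P1): max(6, 5) = 6
C (P2): min(-2, 6) = -2
G (P1): max(-1, 3) = 3
F (P2): min(3, -5) = -5
B (P1): max(-2, -5) = -2
J (P1): max(-8, -5) = -5
K (P1): max(6, -6) = 6
I (P2): min(-5, 6) = -5
M (P1): max(-2, 0) = 0
N (P1): max(3, 5) = 5
L (P2): min(0, 5) = 0
H (P1): max(-5, 0) = 0
Root (P2): min(-2, 0) = -2

-2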